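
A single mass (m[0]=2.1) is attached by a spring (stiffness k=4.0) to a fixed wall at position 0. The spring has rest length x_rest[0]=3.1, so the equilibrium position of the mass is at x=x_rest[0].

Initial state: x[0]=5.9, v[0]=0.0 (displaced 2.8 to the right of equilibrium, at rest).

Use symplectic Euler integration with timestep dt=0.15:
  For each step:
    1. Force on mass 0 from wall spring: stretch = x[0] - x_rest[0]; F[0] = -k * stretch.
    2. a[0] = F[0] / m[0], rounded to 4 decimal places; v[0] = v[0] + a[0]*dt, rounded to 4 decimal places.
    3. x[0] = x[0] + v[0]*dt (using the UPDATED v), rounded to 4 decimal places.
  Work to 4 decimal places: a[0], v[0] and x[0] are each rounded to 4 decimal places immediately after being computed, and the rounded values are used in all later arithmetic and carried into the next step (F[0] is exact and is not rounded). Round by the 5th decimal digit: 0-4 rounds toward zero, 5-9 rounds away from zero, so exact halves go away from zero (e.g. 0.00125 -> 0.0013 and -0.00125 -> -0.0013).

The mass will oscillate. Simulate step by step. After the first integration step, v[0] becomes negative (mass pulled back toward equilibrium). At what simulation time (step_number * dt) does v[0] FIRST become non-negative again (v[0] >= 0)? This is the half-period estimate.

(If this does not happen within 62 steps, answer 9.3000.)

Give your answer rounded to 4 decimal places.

Step 0: x=[5.9000] v=[0.0000]
Step 1: x=[5.7800] v=[-0.8000]
Step 2: x=[5.5451] v=[-1.5657]
Step 3: x=[5.2055] v=[-2.2643]
Step 4: x=[4.7756] v=[-2.8659]
Step 5: x=[4.2739] v=[-3.3446]
Step 6: x=[3.7219] v=[-3.6800]
Step 7: x=[3.1432] v=[-3.8577]
Step 8: x=[2.5627] v=[-3.8700]
Step 9: x=[2.0052] v=[-3.7165]
Step 10: x=[1.4946] v=[-3.4037]
Step 11: x=[1.0529] v=[-2.9450]
Step 12: x=[0.6989] v=[-2.3601]
Step 13: x=[0.4478] v=[-1.6741]
Step 14: x=[0.3104] v=[-0.9163]
Step 15: x=[0.2925] v=[-0.1193]
Step 16: x=[0.3949] v=[0.6828]
First v>=0 after going negative at step 16, time=2.4000

Answer: 2.4000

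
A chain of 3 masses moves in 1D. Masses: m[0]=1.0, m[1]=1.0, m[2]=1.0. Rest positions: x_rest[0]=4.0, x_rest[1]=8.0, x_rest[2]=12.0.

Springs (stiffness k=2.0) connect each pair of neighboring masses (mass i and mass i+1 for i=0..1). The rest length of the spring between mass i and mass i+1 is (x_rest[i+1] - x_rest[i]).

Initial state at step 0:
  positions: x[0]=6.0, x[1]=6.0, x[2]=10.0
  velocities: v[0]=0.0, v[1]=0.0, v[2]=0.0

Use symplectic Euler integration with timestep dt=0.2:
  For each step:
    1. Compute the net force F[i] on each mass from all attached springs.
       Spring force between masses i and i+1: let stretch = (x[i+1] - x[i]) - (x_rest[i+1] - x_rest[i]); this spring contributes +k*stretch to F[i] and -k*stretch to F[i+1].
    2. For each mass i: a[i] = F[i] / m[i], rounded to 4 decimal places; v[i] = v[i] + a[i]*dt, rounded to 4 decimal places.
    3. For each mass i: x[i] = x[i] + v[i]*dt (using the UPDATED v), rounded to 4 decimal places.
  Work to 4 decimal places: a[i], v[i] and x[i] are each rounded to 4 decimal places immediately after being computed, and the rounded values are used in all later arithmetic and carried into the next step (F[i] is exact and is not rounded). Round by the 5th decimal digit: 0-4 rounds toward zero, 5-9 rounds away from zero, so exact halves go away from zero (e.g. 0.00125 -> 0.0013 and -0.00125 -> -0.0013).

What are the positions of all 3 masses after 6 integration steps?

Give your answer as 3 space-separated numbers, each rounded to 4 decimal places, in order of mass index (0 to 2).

Answer: 2.1013 8.7047 11.1941

Derivation:
Step 0: x=[6.0000 6.0000 10.0000] v=[0.0000 0.0000 0.0000]
Step 1: x=[5.6800 6.3200 10.0000] v=[-1.6000 1.6000 0.0000]
Step 2: x=[5.0912 6.8832 10.0256] v=[-2.9440 2.8160 0.1280]
Step 3: x=[4.3258 7.5544 10.1198] v=[-3.8272 3.3562 0.4710]
Step 4: x=[3.4986 8.1726 10.3288] v=[-4.1358 3.0909 1.0448]
Step 5: x=[2.7254 8.5894 10.6853] v=[-3.8662 2.0838 1.7823]
Step 6: x=[2.1013 8.7047 11.1941] v=[-3.1206 0.5766 2.5439]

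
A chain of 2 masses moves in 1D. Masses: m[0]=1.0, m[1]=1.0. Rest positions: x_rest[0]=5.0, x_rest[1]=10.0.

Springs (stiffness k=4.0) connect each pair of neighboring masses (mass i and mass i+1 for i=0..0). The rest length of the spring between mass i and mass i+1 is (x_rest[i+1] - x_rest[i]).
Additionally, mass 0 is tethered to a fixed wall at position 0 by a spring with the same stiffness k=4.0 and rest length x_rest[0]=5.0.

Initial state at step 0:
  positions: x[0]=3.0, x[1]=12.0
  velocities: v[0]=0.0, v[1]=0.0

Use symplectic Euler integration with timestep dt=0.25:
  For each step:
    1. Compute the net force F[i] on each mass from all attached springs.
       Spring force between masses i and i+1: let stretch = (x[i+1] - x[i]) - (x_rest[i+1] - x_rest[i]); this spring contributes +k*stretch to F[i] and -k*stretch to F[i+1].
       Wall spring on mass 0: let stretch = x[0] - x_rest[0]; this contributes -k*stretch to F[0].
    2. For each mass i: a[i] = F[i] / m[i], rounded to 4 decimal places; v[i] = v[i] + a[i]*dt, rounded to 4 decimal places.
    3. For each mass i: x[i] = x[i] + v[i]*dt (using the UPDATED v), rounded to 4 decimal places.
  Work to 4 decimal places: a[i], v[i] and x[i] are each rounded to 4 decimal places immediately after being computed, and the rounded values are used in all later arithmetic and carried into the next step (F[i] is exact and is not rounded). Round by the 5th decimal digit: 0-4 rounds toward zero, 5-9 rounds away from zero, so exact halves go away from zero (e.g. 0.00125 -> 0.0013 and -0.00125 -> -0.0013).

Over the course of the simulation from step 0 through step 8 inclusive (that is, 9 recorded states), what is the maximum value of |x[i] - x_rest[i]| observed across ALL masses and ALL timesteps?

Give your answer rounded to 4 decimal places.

Answer: 2.7961

Derivation:
Step 0: x=[3.0000 12.0000] v=[0.0000 0.0000]
Step 1: x=[4.5000 11.0000] v=[6.0000 -4.0000]
Step 2: x=[6.5000 9.6250] v=[8.0000 -5.5000]
Step 3: x=[7.6563 8.7188] v=[4.6250 -3.6250]
Step 4: x=[7.1641 8.7969] v=[-1.9688 0.3125]
Step 5: x=[5.2891 9.7168] v=[-7.5001 3.6797]
Step 6: x=[3.1987 10.7798] v=[-8.3615 4.2520]
Step 7: x=[2.2039 11.1975] v=[-3.9791 1.6709]
Step 8: x=[2.9066 10.6168] v=[2.8106 -2.3227]
Max displacement = 2.7961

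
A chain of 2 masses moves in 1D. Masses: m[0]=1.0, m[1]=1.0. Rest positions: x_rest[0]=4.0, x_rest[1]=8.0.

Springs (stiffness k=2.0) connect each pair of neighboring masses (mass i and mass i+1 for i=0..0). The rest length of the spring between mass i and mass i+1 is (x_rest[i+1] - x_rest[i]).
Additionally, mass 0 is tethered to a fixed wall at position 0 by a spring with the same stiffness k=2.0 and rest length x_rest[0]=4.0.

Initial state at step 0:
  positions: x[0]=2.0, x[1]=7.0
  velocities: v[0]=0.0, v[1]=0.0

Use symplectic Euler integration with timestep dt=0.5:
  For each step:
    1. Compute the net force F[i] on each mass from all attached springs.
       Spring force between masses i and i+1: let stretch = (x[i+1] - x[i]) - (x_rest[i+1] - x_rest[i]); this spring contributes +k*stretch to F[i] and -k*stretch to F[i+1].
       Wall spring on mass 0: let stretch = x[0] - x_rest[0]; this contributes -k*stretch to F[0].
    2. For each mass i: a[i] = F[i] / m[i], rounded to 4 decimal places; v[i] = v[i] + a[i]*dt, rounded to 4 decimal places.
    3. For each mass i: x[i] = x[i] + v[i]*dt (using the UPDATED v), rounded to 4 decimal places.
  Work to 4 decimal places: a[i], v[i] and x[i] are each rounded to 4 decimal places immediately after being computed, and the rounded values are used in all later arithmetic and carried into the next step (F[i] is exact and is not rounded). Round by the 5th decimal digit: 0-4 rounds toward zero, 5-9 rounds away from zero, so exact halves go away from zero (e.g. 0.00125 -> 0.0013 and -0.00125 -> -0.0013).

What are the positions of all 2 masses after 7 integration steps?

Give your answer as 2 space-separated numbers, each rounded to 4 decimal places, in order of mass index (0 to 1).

Answer: 6.1797 8.9141

Derivation:
Step 0: x=[2.0000 7.0000] v=[0.0000 0.0000]
Step 1: x=[3.5000 6.5000] v=[3.0000 -1.0000]
Step 2: x=[4.7500 6.5000] v=[2.5000 0.0000]
Step 3: x=[4.5000 7.6250] v=[-0.5000 2.2500]
Step 4: x=[3.5625 9.1875] v=[-1.8750 3.1250]
Step 5: x=[3.6563 9.9375] v=[0.1875 1.5000]
Step 6: x=[5.0625 9.5469] v=[2.8124 -0.7812]
Step 7: x=[6.1797 8.9141] v=[2.2343 -1.2656]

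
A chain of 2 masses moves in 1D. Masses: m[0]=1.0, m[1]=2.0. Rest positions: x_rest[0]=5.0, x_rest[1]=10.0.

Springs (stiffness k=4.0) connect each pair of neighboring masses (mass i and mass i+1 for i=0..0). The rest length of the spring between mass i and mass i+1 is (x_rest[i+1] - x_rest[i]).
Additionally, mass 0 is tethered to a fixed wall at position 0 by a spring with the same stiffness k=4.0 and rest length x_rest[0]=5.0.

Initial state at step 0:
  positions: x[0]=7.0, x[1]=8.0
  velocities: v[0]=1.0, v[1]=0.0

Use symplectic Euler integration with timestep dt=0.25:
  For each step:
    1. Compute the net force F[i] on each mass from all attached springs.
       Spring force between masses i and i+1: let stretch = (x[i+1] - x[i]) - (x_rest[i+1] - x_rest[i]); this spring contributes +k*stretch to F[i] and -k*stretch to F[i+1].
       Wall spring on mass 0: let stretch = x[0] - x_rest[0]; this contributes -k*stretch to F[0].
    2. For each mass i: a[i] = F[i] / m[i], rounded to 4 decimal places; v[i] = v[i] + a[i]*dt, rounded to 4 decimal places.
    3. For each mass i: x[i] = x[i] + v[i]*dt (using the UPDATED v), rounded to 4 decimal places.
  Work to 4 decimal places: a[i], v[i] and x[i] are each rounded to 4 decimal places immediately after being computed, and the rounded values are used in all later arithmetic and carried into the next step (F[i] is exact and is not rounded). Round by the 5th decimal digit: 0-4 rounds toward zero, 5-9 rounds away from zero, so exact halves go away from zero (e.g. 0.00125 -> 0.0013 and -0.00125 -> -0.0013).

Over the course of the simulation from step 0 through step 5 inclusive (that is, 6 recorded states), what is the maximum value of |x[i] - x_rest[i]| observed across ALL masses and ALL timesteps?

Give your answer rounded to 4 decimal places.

Answer: 2.9580

Derivation:
Step 0: x=[7.0000 8.0000] v=[1.0000 0.0000]
Step 1: x=[5.7500 8.5000] v=[-5.0000 2.0000]
Step 2: x=[3.7500 9.2813] v=[-8.0000 3.1250]
Step 3: x=[2.1953 9.9962] v=[-6.2187 2.8594]
Step 4: x=[2.0420 10.3610] v=[-0.6131 1.4590]
Step 5: x=[3.4580 10.3109] v=[5.6639 -0.2005]
Max displacement = 2.9580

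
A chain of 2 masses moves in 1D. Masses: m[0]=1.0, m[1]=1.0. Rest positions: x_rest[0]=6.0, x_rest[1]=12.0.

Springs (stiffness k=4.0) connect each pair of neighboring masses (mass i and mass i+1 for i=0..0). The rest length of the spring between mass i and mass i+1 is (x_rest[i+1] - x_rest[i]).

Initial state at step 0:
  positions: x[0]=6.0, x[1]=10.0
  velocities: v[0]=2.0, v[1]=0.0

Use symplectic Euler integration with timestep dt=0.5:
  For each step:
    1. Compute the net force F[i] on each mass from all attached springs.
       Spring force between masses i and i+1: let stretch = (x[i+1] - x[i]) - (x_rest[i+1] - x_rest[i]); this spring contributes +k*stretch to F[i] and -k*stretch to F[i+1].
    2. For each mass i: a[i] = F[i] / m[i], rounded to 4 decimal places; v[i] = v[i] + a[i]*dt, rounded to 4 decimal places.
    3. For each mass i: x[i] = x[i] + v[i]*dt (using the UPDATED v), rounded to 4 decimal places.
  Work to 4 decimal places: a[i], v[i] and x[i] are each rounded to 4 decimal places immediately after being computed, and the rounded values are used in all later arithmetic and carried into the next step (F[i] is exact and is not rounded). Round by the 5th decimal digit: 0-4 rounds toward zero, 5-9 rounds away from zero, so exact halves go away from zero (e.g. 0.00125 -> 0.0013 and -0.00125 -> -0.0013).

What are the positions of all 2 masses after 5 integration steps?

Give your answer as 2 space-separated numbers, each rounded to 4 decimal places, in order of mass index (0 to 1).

Answer: 7.0000 14.0000

Derivation:
Step 0: x=[6.0000 10.0000] v=[2.0000 0.0000]
Step 1: x=[5.0000 12.0000] v=[-2.0000 4.0000]
Step 2: x=[5.0000 13.0000] v=[0.0000 2.0000]
Step 3: x=[7.0000 12.0000] v=[4.0000 -2.0000]
Step 4: x=[8.0000 12.0000] v=[2.0000 0.0000]
Step 5: x=[7.0000 14.0000] v=[-2.0000 4.0000]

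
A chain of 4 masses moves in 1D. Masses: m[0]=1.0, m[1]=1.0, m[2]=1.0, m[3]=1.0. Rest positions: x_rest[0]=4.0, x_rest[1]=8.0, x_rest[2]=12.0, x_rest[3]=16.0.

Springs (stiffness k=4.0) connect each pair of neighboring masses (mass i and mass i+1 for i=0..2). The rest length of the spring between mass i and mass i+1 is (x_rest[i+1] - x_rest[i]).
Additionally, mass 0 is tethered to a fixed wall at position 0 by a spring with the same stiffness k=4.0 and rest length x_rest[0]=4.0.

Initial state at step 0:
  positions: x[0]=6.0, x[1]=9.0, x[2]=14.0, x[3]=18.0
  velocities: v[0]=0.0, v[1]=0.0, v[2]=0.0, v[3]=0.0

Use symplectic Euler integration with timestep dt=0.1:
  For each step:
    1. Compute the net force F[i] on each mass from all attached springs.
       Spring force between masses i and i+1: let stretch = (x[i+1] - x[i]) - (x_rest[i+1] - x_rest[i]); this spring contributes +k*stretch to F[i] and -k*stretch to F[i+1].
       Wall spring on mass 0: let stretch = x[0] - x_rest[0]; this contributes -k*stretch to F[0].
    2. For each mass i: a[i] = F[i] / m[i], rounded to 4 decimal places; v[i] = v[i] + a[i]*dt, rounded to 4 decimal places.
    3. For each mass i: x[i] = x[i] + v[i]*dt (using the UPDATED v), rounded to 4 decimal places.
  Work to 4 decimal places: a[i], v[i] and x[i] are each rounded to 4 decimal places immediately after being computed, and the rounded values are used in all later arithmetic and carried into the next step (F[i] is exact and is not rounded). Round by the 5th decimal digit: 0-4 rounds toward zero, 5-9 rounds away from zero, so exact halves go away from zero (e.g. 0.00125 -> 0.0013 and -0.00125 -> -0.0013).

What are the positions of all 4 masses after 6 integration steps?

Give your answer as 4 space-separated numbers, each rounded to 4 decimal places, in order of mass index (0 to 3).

Answer: 4.2555 9.9238 13.5240 17.9125

Derivation:
Step 0: x=[6.0000 9.0000 14.0000 18.0000] v=[0.0000 0.0000 0.0000 0.0000]
Step 1: x=[5.8800 9.0800 13.9600 18.0000] v=[-1.2000 0.8000 -0.4000 0.0000]
Step 2: x=[5.6528 9.2272 13.8864 17.9984] v=[-2.2720 1.4720 -0.7360 -0.0160]
Step 3: x=[5.3425 9.4178 13.7909 17.9923] v=[-3.1034 1.9059 -0.9549 -0.0608]
Step 4: x=[4.9815 9.6203 13.6885 17.9782] v=[-3.6103 2.0250 -1.0236 -0.1414]
Step 5: x=[4.6068 9.8000 13.5950 17.9525] v=[-3.7474 1.7968 -0.9350 -0.2573]
Step 6: x=[4.2555 9.9238 13.5240 17.9125] v=[-3.5128 1.2375 -0.7100 -0.4003]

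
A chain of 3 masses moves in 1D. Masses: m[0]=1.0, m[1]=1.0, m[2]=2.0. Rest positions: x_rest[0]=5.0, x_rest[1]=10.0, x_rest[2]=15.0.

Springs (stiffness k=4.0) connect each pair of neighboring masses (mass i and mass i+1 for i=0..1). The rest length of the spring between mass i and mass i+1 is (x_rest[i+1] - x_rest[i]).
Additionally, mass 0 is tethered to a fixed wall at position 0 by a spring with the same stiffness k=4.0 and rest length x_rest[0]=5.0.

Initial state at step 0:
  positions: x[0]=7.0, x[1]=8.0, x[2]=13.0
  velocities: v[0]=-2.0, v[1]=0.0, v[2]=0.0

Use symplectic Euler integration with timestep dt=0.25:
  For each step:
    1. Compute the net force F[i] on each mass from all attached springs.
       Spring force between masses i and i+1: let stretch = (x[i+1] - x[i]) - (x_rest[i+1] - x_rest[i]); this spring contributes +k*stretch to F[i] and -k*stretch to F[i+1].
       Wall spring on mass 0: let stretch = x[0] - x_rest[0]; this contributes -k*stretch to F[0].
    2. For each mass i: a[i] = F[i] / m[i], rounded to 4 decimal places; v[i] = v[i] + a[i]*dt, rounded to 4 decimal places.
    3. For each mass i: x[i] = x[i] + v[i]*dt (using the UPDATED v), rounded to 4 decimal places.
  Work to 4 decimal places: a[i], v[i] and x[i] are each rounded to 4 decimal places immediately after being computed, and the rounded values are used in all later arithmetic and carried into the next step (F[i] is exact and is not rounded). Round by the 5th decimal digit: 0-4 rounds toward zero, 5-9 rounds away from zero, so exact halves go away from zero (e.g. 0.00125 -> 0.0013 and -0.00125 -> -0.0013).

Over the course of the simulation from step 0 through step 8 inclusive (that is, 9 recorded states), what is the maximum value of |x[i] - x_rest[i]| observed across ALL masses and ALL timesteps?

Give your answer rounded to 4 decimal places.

Answer: 3.3750

Derivation:
Step 0: x=[7.0000 8.0000 13.0000] v=[-2.0000 0.0000 0.0000]
Step 1: x=[5.0000 9.0000 13.0000] v=[-8.0000 4.0000 0.0000]
Step 2: x=[2.7500 10.0000 13.1250] v=[-9.0000 4.0000 0.5000]
Step 3: x=[1.6250 9.9688 13.4844] v=[-4.5000 -0.1250 1.4375]
Step 4: x=[2.1797 8.7305 14.0293] v=[2.2188 -4.9532 2.1797]
Step 5: x=[3.8272 7.1792 14.5369] v=[6.5899 -6.2052 2.0303]
Step 6: x=[5.3559 6.6293 14.7498] v=[6.1147 -2.1995 0.8515]
Step 7: x=[5.8640 7.7912 14.5726] v=[2.0322 4.6476 -0.7088]
Step 8: x=[5.3879 10.1667 14.1727] v=[-1.9046 9.5018 -1.5995]
Max displacement = 3.3750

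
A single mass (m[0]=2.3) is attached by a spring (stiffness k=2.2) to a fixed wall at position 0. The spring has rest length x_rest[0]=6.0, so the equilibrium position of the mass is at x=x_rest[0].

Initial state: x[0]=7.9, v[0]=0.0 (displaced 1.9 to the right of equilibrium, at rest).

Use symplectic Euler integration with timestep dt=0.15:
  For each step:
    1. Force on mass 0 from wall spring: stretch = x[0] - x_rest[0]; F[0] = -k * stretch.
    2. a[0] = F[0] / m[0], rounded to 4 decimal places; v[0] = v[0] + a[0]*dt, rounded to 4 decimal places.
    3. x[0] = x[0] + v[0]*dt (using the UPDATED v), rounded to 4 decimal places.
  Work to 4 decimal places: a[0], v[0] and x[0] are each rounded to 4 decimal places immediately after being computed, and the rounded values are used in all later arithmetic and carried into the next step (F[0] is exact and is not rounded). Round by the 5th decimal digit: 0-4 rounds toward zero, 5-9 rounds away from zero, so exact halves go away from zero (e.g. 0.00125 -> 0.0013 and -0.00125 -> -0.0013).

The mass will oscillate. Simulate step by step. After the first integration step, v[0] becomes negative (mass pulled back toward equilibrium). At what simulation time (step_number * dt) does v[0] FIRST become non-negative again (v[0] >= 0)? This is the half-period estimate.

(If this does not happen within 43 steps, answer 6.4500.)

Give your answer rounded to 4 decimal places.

Step 0: x=[7.9000] v=[0.0000]
Step 1: x=[7.8591] v=[-0.2726]
Step 2: x=[7.7782] v=[-0.5393]
Step 3: x=[7.6590] v=[-0.7944]
Step 4: x=[7.5041] v=[-1.0324]
Step 5: x=[7.3169] v=[-1.2482]
Step 6: x=[7.1013] v=[-1.4371]
Step 7: x=[6.8620] v=[-1.5951]
Step 8: x=[6.6042] v=[-1.7188]
Step 9: x=[6.3334] v=[-1.8055]
Step 10: x=[6.0554] v=[-1.8533]
Step 11: x=[5.7762] v=[-1.8613]
Step 12: x=[5.5018] v=[-1.8292]
Step 13: x=[5.2381] v=[-1.7577]
Step 14: x=[4.9908] v=[-1.6484]
Step 15: x=[4.7653] v=[-1.5036]
Step 16: x=[4.5663] v=[-1.3265]
Step 17: x=[4.3982] v=[-1.1208]
Step 18: x=[4.2646] v=[-0.8910]
Step 19: x=[4.1683] v=[-0.6420]
Step 20: x=[4.1114] v=[-0.3792]
Step 21: x=[4.0952] v=[-0.1082]
Step 22: x=[4.1200] v=[0.1651]
First v>=0 after going negative at step 22, time=3.3000

Answer: 3.3000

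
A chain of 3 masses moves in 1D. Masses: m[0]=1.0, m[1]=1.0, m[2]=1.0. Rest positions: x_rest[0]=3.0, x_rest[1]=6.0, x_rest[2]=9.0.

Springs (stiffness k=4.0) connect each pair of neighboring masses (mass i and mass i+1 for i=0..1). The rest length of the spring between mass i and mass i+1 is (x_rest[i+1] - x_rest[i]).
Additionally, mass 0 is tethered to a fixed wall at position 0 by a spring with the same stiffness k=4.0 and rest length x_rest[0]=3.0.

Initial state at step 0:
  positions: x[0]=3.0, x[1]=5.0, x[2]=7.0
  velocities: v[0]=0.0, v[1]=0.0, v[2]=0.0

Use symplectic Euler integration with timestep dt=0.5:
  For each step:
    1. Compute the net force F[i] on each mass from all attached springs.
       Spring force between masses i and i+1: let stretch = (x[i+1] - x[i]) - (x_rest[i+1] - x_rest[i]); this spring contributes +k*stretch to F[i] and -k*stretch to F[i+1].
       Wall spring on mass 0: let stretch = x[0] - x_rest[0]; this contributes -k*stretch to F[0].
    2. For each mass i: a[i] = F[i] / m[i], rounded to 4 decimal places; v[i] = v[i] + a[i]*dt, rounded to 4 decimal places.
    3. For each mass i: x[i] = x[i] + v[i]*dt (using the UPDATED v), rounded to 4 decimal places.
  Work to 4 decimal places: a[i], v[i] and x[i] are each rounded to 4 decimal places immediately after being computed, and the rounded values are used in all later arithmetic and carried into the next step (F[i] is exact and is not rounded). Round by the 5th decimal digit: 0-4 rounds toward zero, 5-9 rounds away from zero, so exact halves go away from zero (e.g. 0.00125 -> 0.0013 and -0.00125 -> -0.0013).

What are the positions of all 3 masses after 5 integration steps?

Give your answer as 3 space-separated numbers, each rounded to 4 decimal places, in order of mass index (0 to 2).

Step 0: x=[3.0000 5.0000 7.0000] v=[0.0000 0.0000 0.0000]
Step 1: x=[2.0000 5.0000 8.0000] v=[-2.0000 0.0000 2.0000]
Step 2: x=[2.0000 5.0000 9.0000] v=[0.0000 0.0000 2.0000]
Step 3: x=[3.0000 6.0000 9.0000] v=[2.0000 2.0000 0.0000]
Step 4: x=[4.0000 7.0000 9.0000] v=[2.0000 2.0000 0.0000]
Step 5: x=[4.0000 7.0000 10.0000] v=[0.0000 0.0000 2.0000]

Answer: 4.0000 7.0000 10.0000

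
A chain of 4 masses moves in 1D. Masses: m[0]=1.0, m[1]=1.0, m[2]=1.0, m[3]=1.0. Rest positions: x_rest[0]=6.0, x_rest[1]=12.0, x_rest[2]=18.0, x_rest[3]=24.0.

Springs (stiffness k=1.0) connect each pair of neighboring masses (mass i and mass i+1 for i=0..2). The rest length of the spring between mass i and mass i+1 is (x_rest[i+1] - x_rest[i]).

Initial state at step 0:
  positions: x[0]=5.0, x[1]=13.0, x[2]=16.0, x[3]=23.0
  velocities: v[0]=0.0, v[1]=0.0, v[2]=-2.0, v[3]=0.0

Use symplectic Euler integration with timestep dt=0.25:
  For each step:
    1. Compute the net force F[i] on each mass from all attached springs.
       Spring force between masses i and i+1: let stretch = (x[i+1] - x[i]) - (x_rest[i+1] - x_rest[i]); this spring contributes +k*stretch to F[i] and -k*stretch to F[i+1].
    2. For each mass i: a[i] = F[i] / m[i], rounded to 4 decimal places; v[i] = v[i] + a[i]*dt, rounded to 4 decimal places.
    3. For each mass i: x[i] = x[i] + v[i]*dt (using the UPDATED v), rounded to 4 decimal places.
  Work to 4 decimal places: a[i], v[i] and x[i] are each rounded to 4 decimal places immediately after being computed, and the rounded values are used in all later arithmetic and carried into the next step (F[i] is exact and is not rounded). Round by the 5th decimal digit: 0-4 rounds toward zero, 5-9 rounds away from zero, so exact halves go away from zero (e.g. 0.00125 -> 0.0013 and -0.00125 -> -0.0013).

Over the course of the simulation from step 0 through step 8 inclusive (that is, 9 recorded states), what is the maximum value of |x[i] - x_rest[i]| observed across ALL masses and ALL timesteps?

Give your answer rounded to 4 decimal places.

Answer: 3.1442

Derivation:
Step 0: x=[5.0000 13.0000 16.0000 23.0000] v=[0.0000 0.0000 -2.0000 0.0000]
Step 1: x=[5.1250 12.6875 15.7500 22.9375] v=[0.5000 -1.2500 -1.0000 -0.2500]
Step 2: x=[5.3477 12.0938 15.7578 22.8008] v=[0.8906 -2.3750 0.0313 -0.5469]
Step 3: x=[5.6170 11.3074 15.9768 22.5989] v=[1.0771 -3.1455 0.8761 -0.8077]
Step 4: x=[5.8669 10.4572 16.3179 22.3581] v=[0.9997 -3.4008 1.3643 -0.9632]
Step 5: x=[6.0287 9.6864 16.6702 22.1148] v=[0.6473 -3.0832 1.4092 -0.9733]
Step 6: x=[6.0441 9.1235 16.9263 21.9062] v=[0.0617 -2.2517 1.0244 -0.8345]
Step 7: x=[5.8770 8.8558 17.0060 21.7613] v=[-0.6685 -1.0709 0.3187 -0.5795]
Step 8: x=[5.5211 8.9113 16.8735 21.6942] v=[-1.4238 0.2220 -0.5300 -0.2683]
Max displacement = 3.1442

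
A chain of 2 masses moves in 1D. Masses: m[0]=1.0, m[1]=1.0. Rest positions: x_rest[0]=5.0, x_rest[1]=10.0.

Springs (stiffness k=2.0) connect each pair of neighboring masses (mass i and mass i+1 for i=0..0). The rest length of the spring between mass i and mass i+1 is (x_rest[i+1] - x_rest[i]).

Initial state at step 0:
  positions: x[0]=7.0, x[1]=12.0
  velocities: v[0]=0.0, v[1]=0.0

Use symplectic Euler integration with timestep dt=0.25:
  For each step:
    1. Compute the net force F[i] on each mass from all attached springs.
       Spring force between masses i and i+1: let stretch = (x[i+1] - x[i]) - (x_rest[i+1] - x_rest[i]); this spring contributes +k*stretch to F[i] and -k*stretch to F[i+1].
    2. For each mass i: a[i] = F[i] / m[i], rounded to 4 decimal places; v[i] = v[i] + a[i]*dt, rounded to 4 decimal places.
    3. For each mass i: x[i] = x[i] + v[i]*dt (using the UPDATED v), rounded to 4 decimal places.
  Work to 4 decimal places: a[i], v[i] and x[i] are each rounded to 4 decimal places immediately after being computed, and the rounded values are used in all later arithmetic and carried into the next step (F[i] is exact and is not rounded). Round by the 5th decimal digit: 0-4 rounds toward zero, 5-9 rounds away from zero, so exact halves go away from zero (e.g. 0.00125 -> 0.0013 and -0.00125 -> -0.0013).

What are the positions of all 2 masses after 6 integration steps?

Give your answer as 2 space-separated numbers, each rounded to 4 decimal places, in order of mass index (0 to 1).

Step 0: x=[7.0000 12.0000] v=[0.0000 0.0000]
Step 1: x=[7.0000 12.0000] v=[0.0000 0.0000]
Step 2: x=[7.0000 12.0000] v=[0.0000 0.0000]
Step 3: x=[7.0000 12.0000] v=[0.0000 0.0000]
Step 4: x=[7.0000 12.0000] v=[0.0000 0.0000]
Step 5: x=[7.0000 12.0000] v=[0.0000 0.0000]
Step 6: x=[7.0000 12.0000] v=[0.0000 0.0000]

Answer: 7.0000 12.0000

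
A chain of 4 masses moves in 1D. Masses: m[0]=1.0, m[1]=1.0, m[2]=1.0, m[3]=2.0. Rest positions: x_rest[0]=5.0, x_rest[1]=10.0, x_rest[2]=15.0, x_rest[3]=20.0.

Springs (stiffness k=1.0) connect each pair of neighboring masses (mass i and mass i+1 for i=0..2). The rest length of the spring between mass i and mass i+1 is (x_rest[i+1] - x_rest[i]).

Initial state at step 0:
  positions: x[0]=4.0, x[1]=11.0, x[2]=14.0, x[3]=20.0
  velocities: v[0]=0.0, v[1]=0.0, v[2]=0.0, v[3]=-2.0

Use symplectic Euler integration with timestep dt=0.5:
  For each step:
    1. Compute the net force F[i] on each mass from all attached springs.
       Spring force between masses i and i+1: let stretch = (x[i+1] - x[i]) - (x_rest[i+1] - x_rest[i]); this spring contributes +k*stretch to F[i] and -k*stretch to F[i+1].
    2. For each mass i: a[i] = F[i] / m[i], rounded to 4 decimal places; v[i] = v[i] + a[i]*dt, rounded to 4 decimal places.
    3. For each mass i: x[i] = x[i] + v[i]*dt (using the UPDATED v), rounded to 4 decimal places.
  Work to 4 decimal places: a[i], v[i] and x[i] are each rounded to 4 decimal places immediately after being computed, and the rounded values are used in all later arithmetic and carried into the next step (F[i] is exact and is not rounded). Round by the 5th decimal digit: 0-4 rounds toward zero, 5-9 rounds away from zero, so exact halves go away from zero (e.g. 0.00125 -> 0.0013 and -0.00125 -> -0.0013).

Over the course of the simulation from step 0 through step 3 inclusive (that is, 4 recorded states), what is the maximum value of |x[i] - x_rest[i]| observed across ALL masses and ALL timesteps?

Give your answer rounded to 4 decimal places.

Step 0: x=[4.0000 11.0000 14.0000 20.0000] v=[0.0000 0.0000 0.0000 -2.0000]
Step 1: x=[4.5000 10.0000 14.7500 18.8750] v=[1.0000 -2.0000 1.5000 -2.2500]
Step 2: x=[5.1250 8.8125 15.3438 17.8594] v=[1.2500 -2.3750 1.1875 -2.0313]
Step 3: x=[5.4219 8.3360 14.9336 17.1543] v=[0.5938 -0.9531 -0.8204 -1.4102]
Max displacement = 2.8457

Answer: 2.8457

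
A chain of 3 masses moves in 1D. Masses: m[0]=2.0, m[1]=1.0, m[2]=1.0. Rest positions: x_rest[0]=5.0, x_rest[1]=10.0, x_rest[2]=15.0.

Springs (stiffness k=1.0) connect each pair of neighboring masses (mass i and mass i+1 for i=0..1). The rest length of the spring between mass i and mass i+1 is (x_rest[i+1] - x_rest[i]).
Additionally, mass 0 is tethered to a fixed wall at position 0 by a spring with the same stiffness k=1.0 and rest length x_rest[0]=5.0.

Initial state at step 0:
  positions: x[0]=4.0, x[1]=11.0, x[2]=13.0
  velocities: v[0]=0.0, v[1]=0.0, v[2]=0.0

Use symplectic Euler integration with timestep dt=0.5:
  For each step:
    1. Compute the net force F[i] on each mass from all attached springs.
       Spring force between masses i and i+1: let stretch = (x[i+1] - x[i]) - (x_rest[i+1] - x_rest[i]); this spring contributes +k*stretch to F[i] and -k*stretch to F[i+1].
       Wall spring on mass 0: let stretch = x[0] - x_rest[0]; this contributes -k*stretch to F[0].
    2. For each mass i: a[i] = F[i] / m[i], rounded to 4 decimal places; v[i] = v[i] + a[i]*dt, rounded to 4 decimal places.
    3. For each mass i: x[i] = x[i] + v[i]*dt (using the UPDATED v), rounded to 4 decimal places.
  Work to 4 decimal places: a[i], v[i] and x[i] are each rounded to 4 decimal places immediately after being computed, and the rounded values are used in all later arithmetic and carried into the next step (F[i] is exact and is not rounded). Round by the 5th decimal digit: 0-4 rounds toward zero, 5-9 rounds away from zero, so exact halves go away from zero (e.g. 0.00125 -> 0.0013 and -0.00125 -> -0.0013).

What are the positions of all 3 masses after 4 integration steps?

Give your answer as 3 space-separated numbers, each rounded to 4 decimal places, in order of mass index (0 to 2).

Answer: 5.1065 8.0616 15.2130

Derivation:
Step 0: x=[4.0000 11.0000 13.0000] v=[0.0000 0.0000 0.0000]
Step 1: x=[4.3750 9.7500 13.7500] v=[0.7500 -2.5000 1.5000]
Step 2: x=[4.8750 8.1563 14.7500] v=[1.0000 -3.1875 2.0000]
Step 3: x=[5.1758 7.3907 15.3516] v=[0.6016 -1.5313 1.2032]
Step 4: x=[5.1065 8.0616 15.2130] v=[-0.1387 1.3417 -0.2773]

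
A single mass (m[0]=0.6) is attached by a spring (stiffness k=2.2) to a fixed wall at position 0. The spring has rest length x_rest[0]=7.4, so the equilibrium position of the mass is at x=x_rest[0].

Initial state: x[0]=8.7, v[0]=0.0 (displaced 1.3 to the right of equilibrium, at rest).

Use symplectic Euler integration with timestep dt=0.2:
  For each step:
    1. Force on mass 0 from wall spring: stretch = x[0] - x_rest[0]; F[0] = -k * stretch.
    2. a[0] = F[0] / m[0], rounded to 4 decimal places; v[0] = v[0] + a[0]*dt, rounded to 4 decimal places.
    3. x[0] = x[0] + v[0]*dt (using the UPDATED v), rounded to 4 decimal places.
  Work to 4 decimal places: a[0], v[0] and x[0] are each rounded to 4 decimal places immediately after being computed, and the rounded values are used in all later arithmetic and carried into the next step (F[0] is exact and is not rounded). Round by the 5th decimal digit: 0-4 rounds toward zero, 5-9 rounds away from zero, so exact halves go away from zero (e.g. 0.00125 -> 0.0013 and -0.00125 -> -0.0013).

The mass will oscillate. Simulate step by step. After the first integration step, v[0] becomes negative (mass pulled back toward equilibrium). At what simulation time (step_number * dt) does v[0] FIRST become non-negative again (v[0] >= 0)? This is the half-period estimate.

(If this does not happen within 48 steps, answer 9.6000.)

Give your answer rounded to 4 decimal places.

Answer: 1.8000

Derivation:
Step 0: x=[8.7000] v=[0.0000]
Step 1: x=[8.5093] v=[-0.9533]
Step 2: x=[8.1559] v=[-1.7668]
Step 3: x=[7.6917] v=[-2.3211]
Step 4: x=[7.1847] v=[-2.5350]
Step 5: x=[6.7093] v=[-2.3771]
Step 6: x=[6.3352] v=[-1.8706]
Step 7: x=[6.1173] v=[-1.0897]
Step 8: x=[6.0875] v=[-0.1491]
Step 9: x=[6.2502] v=[0.8134]
First v>=0 after going negative at step 9, time=1.8000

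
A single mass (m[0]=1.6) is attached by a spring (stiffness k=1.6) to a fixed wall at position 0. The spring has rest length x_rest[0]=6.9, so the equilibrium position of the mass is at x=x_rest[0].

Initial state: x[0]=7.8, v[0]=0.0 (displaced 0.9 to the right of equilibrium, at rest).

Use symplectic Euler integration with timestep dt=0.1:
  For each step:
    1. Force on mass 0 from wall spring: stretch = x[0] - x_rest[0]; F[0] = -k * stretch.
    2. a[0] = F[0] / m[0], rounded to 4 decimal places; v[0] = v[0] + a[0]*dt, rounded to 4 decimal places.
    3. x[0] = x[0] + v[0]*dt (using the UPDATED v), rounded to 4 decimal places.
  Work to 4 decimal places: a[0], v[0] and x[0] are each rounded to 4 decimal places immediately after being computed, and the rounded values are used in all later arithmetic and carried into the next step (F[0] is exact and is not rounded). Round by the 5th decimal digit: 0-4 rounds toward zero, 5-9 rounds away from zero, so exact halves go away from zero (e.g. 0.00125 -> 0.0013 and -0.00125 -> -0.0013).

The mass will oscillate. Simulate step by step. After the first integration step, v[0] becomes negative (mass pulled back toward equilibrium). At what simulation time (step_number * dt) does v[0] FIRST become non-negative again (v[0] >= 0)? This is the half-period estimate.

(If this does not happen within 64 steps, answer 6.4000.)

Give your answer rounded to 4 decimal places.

Answer: 3.2000

Derivation:
Step 0: x=[7.8000] v=[0.0000]
Step 1: x=[7.7910] v=[-0.0900]
Step 2: x=[7.7731] v=[-0.1791]
Step 3: x=[7.7465] v=[-0.2664]
Step 4: x=[7.7114] v=[-0.3511]
Step 5: x=[7.6682] v=[-0.4322]
Step 6: x=[7.6173] v=[-0.5090]
Step 7: x=[7.5592] v=[-0.5807]
Step 8: x=[7.4945] v=[-0.6466]
Step 9: x=[7.4239] v=[-0.7061]
Step 10: x=[7.3481] v=[-0.7585]
Step 11: x=[7.2678] v=[-0.8033]
Step 12: x=[7.1838] v=[-0.8401]
Step 13: x=[7.0970] v=[-0.8685]
Step 14: x=[7.0082] v=[-0.8882]
Step 15: x=[6.9183] v=[-0.8990]
Step 16: x=[6.8282] v=[-0.9008]
Step 17: x=[6.7388] v=[-0.8936]
Step 18: x=[6.6511] v=[-0.8775]
Step 19: x=[6.5658] v=[-0.8526]
Step 20: x=[6.4839] v=[-0.8192]
Step 21: x=[6.4061] v=[-0.7776]
Step 22: x=[6.3333] v=[-0.7282]
Step 23: x=[6.2662] v=[-0.6715]
Step 24: x=[6.2054] v=[-0.6081]
Step 25: x=[6.1515] v=[-0.5386]
Step 26: x=[6.1051] v=[-0.4638]
Step 27: x=[6.0667] v=[-0.3843]
Step 28: x=[6.0366] v=[-0.3010]
Step 29: x=[6.0151] v=[-0.2147]
Step 30: x=[6.0025] v=[-0.1262]
Step 31: x=[5.9989] v=[-0.0365]
Step 32: x=[6.0043] v=[0.0536]
First v>=0 after going negative at step 32, time=3.2000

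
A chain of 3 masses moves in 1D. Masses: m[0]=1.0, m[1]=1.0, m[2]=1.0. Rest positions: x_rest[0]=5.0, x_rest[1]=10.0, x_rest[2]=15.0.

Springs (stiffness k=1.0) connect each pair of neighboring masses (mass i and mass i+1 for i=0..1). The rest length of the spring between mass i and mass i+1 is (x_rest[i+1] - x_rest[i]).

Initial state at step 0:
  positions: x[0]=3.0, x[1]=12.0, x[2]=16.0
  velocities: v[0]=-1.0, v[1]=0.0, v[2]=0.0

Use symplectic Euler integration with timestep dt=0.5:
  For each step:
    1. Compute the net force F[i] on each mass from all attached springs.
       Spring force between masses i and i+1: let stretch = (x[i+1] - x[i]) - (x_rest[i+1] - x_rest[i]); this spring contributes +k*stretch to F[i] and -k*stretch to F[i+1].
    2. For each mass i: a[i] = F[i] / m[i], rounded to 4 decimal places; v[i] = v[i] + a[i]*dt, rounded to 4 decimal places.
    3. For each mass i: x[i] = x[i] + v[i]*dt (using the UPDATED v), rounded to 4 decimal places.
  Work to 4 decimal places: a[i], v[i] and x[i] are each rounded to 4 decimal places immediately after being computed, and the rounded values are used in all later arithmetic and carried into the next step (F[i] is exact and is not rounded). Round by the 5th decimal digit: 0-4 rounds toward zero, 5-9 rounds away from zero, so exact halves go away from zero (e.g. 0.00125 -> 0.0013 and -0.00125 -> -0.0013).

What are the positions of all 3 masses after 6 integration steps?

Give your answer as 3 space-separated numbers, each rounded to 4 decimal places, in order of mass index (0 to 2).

Step 0: x=[3.0000 12.0000 16.0000] v=[-1.0000 0.0000 0.0000]
Step 1: x=[3.5000 10.7500 16.2500] v=[1.0000 -2.5000 0.5000]
Step 2: x=[4.5625 9.0625 16.3750] v=[2.1250 -3.3750 0.2500]
Step 3: x=[5.5000 8.0781 15.9219] v=[1.8750 -1.9688 -0.9063]
Step 4: x=[5.8321 8.4102 14.7578] v=[0.6641 0.6641 -2.3282]
Step 5: x=[5.5587 9.6847 13.2568] v=[-0.5469 2.5489 -3.0020]
Step 6: x=[5.0668 10.8207 12.1128] v=[-0.9839 2.2720 -2.2881]

Answer: 5.0668 10.8207 12.1128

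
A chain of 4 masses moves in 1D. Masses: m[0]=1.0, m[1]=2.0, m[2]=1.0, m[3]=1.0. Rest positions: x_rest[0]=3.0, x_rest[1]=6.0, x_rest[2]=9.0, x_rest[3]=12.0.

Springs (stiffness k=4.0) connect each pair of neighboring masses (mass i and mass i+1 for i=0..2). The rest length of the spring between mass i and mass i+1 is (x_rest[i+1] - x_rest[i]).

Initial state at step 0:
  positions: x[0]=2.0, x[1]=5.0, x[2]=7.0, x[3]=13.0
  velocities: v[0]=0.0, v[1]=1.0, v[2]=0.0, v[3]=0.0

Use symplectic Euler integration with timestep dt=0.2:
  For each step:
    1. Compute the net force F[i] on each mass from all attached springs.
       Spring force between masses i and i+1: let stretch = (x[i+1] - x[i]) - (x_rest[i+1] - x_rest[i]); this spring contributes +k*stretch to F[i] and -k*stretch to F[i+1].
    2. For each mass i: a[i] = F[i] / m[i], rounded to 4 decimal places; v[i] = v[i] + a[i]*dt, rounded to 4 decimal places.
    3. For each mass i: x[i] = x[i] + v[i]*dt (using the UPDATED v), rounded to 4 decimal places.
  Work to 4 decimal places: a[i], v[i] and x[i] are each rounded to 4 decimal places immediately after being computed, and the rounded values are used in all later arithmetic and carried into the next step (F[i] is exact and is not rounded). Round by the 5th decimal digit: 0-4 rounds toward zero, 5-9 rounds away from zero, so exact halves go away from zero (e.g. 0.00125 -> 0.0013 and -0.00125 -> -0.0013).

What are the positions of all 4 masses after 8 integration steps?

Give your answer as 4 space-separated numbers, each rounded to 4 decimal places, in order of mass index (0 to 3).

Step 0: x=[2.0000 5.0000 7.0000 13.0000] v=[0.0000 1.0000 0.0000 0.0000]
Step 1: x=[2.0000 5.1200 7.6400 12.5200] v=[0.0000 0.6000 3.2000 -2.4000]
Step 2: x=[2.0192 5.1920 8.6576 11.7392] v=[0.0960 0.3600 5.0880 -3.9040]
Step 3: x=[2.0660 5.2874 9.6138 10.9453] v=[0.2342 0.4771 4.7808 -3.9693]
Step 4: x=[2.1483 5.4712 10.0908 10.4184] v=[0.4113 0.9191 2.3849 -2.6345]
Step 5: x=[2.2822 5.7588 9.8811 10.3191] v=[0.6696 1.4378 -1.0487 -0.4966]
Step 6: x=[2.4924 6.0980 9.0819 10.6297] v=[1.0509 1.6961 -3.9961 1.5530]
Step 7: x=[2.7995 6.3875 8.0529 11.1727] v=[1.5354 1.4474 -5.1450 2.7148]
Step 8: x=[3.2007 6.5232 7.2566 11.6965] v=[2.0058 0.6784 -3.9815 2.6190]

Answer: 3.2007 6.5232 7.2566 11.6965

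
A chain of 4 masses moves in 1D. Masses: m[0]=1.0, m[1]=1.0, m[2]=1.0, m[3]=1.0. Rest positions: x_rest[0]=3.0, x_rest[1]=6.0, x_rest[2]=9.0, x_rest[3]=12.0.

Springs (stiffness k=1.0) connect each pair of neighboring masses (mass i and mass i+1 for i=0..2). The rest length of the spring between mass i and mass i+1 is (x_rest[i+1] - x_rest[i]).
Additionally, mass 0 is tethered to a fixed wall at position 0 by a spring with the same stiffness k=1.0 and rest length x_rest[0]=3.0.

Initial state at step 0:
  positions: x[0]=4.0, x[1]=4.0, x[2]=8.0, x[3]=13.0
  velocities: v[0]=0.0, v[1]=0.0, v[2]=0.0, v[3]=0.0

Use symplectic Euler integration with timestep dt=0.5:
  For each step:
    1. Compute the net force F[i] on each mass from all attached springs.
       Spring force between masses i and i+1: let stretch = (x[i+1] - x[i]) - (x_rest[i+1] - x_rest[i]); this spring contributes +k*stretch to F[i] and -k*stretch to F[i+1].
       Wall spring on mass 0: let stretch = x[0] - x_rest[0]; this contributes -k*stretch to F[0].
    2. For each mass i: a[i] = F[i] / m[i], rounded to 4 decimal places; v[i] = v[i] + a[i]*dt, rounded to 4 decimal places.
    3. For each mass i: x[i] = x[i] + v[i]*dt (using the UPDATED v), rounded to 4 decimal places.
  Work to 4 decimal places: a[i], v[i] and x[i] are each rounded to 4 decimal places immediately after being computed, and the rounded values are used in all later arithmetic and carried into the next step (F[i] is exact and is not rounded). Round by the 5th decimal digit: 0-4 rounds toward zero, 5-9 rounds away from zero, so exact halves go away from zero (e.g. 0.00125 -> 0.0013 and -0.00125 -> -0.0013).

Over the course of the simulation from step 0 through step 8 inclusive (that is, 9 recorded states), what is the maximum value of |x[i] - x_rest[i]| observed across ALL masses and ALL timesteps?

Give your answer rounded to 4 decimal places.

Step 0: x=[4.0000 4.0000 8.0000 13.0000] v=[0.0000 0.0000 0.0000 0.0000]
Step 1: x=[3.0000 5.0000 8.2500 12.5000] v=[-2.0000 2.0000 0.5000 -1.0000]
Step 2: x=[1.7500 6.3125 8.7500 11.6875] v=[-2.5000 2.6250 1.0000 -1.6250]
Step 3: x=[1.2031 7.0938 9.3750 10.8906] v=[-1.0938 1.5625 1.2500 -1.5938]
Step 4: x=[1.8281 6.9727 9.8086 10.4648] v=[1.2500 -0.2423 0.8672 -0.8516]
Step 5: x=[3.2823 6.2744 9.6973 10.6250] v=[2.9083 -1.3967 -0.2227 0.3203]
Step 6: x=[4.6639 5.6838 8.9622 11.3033] v=[2.7632 -1.1813 -1.4703 1.3565]
Step 7: x=[5.1345 5.6578 7.9927 12.1463] v=[0.9412 -0.0521 -1.9390 1.6860]
Step 8: x=[4.4523 6.0847 7.4779 12.7009] v=[-1.3644 0.8537 -1.0297 1.1092]
Max displacement = 2.1345

Answer: 2.1345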